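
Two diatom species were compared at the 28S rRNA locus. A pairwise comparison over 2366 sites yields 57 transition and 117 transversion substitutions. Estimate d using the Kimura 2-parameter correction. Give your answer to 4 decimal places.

0.0774

P = 57/2366 ≈ 0.024091 and Q = 117/2366 ≈ 0.049451.
Under the Kimura two-parameter model, d = −½ ln(1 − 2P − Q) − ¼ ln(1 − 2Q).
1 − 2P − Q = 0.902367, giving −½ ln(0.902367) = 0.051367.
1 − 2Q = 0.901098, giving −¼ ln(0.901098) = 0.026035.
d = 0.051367 + 0.026035 = 0.077402.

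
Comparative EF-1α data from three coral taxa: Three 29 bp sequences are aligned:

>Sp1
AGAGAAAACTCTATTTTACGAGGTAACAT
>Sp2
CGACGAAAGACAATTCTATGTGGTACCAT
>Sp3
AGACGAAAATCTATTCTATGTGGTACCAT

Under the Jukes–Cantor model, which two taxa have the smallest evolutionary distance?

Sp2 and Sp3

Sp1–Sp2: 10/29 differ, p = 0.345, d = 0.462.
Sp1–Sp3: 7/29 differ, p = 0.241, d = 0.291.
Sp2–Sp3: 4/29 differ, p = 0.138, d = 0.152.
The smallest distance is between Sp2 and Sp3.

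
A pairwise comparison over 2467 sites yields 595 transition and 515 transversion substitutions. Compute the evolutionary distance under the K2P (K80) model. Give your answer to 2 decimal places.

0.72

P = 595/2467 ≈ 0.241184 and Q = 515/2467 ≈ 0.208756.
Under the Kimura two-parameter model, d = −½ ln(1 − 2P − Q) − ¼ ln(1 − 2Q).
1 − 2P − Q = 0.308876, giving −½ ln(0.308876) = 0.587408.
1 − 2Q = 0.582488, giving −¼ ln(0.582488) = 0.135112.
d = 0.587408 + 0.135112 = 0.722520.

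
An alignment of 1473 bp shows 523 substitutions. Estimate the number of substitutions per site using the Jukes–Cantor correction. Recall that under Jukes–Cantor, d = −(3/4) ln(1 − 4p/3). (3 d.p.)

0.481

p = 523/1473 ≈ 0.355058.
d = −(3/4) ln(1 − 4p/3) = −0.75 ln(1 − 0.473411) = −0.75 ln(0.526589)
  = −0.75 × (-0.641335) = 0.481001 substitutions/site.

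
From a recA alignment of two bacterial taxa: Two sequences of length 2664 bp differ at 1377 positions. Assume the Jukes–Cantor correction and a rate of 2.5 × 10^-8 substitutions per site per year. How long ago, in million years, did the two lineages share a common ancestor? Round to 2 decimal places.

17.53

p = 1377/2664 ≈ 0.516892.
d = −(3/4) ln(1 − 4p/3) = −0.75 ln(1 − 0.689189) = −0.75 ln(0.310811)
  = −0.75 × (-1.168570) = 0.876428 substitutions/site.
Under a molecular clock d = 2μt, so t = d/(2μ) = 0.876428 / (2 × 2.5 × 10^-8) = 17.53 million years.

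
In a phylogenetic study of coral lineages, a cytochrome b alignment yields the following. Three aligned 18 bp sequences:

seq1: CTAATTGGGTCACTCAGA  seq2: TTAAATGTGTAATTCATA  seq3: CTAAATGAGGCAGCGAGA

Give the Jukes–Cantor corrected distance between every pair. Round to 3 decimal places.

seq1–seq2: 6/18 sites differ → p ≈ 0.333333, d = −0.75 ln(1 − 0.444444) = 0.440839 ≈ 0.441.
seq1–seq3: 6/18 sites differ → p ≈ 0.333333, d = −0.75 ln(1 − 0.444444) = 0.440839 ≈ 0.441.
seq2–seq3: 8/18 sites differ → p ≈ 0.444444, d = −0.75 ln(1 − 0.592592) = 0.673455 ≈ 0.673.

d(seq1,seq2) = 0.441, d(seq1,seq3) = 0.441, d(seq2,seq3) = 0.673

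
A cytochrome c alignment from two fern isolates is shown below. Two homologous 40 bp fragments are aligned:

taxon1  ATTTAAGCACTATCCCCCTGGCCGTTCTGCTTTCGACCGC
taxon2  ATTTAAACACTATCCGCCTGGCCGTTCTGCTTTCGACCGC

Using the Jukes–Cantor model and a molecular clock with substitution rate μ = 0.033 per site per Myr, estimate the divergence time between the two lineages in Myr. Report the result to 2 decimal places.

0.78

The sequences differ at 2 of 40 sites (7, 16), so p = 2/40 = 0.05.
d = −(3/4) ln(1 − 4p/3) = −0.75 ln(1 − 0.066667) = −0.75 ln(0.933333)
  = −0.75 × (-0.068993) = 0.051745 substitutions/site.
Under a molecular clock d = 2μt, so t = d/(2μ) = 0.051745 / (2 × 0.033) = 0.78 Myr.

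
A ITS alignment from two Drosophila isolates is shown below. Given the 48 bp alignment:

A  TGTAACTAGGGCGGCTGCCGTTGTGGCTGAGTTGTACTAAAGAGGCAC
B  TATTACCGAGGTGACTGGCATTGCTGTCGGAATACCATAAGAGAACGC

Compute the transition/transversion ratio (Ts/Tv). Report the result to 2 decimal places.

Transitions are A↔G and C↔T; transversions are all other mismatches.
Transitions: 20. Transversions: 6.
R = 20/6 = 3.333333… ≈ 3.33 (to 2 d.p.).

3.33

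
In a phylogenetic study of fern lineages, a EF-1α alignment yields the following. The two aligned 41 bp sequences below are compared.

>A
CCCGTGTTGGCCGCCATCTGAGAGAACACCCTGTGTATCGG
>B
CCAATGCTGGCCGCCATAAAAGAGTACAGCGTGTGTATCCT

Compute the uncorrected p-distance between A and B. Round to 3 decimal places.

0.268

The sequences differ at 11 of 41 positions.
p = 11/41 = 0.268292… ≈ 0.268 (to 3 d.p.).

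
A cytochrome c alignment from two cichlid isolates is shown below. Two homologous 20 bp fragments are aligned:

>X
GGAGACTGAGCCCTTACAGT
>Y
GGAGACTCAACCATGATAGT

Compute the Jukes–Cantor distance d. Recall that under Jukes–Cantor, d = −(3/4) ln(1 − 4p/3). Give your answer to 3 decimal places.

0.304

The sequences differ at 5 of 20 sites (8, 10, 13, 15, 17), so p = 5/20 = 0.25.
d = −(3/4) ln(1 − 4p/3) = −0.75 ln(1 − 0.333333) = −0.75 ln(0.666667)
  = −0.75 × (-0.405465) = 0.304099 substitutions/site.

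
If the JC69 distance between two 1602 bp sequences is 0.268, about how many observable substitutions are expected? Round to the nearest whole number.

Invert JC69: p = (3/4)(1 − e^(−4d/3)) = 0.75 × (1 − e^(-0.357333)) = 0.75 × (1 − 0.699540) = 0.225345.
Expected differing sites = pL ≈ 0.225345 × 1602 = 361.00269 ≈ 361.

361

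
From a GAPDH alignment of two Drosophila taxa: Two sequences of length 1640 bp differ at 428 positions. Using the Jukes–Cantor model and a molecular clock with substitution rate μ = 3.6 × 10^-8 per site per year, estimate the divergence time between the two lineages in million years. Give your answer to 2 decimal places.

4.45

p = 428/1640 ≈ 0.260976.
d = −(3/4) ln(1 − 4p/3) = −0.75 ln(1 − 0.347968) = −0.75 ln(0.652032)
  = −0.75 × (-0.427662) = 0.320747 substitutions/site.
Under a molecular clock d = 2μt, so t = d/(2μ) = 0.320747 / (2 × 3.6 × 10^-8) = 4.45 million years.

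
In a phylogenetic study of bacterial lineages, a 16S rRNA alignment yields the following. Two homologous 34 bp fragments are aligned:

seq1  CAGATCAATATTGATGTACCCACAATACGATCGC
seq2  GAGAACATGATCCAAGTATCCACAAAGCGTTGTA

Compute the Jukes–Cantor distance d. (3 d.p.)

0.597

The sequences differ at 14 of 34 sites, so p = 14/34 ≈ 0.411765.
d = −(3/4) ln(1 − 4p/3) = −0.75 ln(1 − 0.54902) = −0.75 ln(0.45098)
  = −0.75 × (-0.796332) = 0.597249 substitutions/site.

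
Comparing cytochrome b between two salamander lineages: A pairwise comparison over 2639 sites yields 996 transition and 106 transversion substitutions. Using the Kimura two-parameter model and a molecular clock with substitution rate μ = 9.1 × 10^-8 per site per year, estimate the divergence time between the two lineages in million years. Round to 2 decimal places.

4.47

P = 996/2639 ≈ 0.377416 and Q = 106/2639 ≈ 0.040167.
Under the Kimura two-parameter model, d = −½ ln(1 − 2P − Q) − ¼ ln(1 − 2Q).
1 − 2P − Q = 0.205001, giving −½ ln(0.205001) = 0.792370.
1 − 2Q = 0.919666, giving −¼ ln(0.919666) = 0.020936.
d = 0.792370 + 0.020936 = 0.813306.
Under a molecular clock d = 2μt, so t = d/(2μ) = 0.813306 / (2 × 9.1 × 10^-8) = 4.47 million years.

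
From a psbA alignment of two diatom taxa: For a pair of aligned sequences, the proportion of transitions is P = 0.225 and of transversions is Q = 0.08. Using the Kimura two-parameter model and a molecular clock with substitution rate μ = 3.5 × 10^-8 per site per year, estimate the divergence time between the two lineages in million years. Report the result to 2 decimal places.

6.02

Under the Kimura two-parameter model, d = −½ ln(1 − 2P − Q) − ¼ ln(1 − 2Q).
1 − 2P − Q = 0.47, giving −½ ln(0.47) = 0.377511.
1 − 2Q = 0.84, giving −¼ ln(0.84) = 0.043588.
d = 0.377511 + 0.043588 = 0.421099.
Under a molecular clock d = 2μt, so t = d/(2μ) = 0.421099 / (2 × 3.5 × 10^-8) = 6.02 million years.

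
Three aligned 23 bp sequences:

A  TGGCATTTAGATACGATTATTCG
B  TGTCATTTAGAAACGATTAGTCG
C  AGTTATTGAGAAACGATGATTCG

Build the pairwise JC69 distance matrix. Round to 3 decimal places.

A–B: 3/23 sites differ → p ≈ 0.130435, d = −0.75 ln(1 − 0.173913) = 0.143291 ≈ 0.143.
A–C: 6/23 sites differ → p ≈ 0.26087, d = −0.75 ln(1 − 0.347827) = 0.320584 ≈ 0.321.
B–C: 5/23 sites differ → p ≈ 0.217391, d = −0.75 ln(1 − 0.289855) = 0.256715 ≈ 0.257.

d(A,B) = 0.143, d(A,C) = 0.321, d(B,C) = 0.257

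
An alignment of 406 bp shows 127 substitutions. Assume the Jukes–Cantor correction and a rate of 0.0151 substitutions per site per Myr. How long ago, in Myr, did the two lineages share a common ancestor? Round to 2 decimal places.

p = 127/406 ≈ 0.312808.
d = −(3/4) ln(1 − 4p/3) = −0.75 ln(1 − 0.417077) = −0.75 ln(0.582923)
  = −0.75 × (-0.539700) = 0.404775 substitutions/site.
Under a molecular clock d = 2μt, so t = d/(2μ) = 0.404775 / (2 × 0.0151) = 13.40 Myr.

13.40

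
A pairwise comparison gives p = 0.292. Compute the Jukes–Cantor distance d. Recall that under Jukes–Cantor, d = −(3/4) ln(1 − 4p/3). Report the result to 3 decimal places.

0.370

d = −(3/4) ln(1 − 4p/3) = −0.75 ln(1 − 0.389333) = −0.75 ln(0.610667)
  = −0.75 × (-0.493203) = 0.369902 substitutions/site.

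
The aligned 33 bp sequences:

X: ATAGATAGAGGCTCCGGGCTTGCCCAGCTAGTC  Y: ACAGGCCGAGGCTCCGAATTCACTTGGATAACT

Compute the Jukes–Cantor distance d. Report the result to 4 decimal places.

0.7798

The sequences differ at 16 of 33 sites, so p = 16/33 ≈ 0.484848.
d = −(3/4) ln(1 − 4p/3) = −0.75 ln(1 − 0.646464) = −0.75 ln(0.353536)
  = −0.75 × (-1.039770) = 0.779828 substitutions/site.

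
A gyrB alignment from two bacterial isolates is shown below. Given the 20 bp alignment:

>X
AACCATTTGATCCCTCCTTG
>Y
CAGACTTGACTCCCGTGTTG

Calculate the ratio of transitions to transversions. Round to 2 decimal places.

0.25

Transitions are A↔G and C↔T; transversions are all other mismatches.
Transitions: 2. Transversions: 8.
R = 2/8 = 0.25.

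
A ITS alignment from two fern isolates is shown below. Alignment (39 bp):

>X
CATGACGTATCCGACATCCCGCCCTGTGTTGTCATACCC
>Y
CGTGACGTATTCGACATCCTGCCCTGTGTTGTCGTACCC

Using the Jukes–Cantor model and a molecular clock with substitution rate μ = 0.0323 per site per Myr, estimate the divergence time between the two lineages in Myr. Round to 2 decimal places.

1.71

The sequences differ at 4 of 39 sites (2, 11, 20, 34), so p = 4/39 ≈ 0.102564.
d = −(3/4) ln(1 − 4p/3) = −0.75 ln(1 − 0.136752) = −0.75 ln(0.863248)
  = −0.75 × (-0.147053) = 0.110290 substitutions/site.
Under a molecular clock d = 2μt, so t = d/(2μ) = 0.110290 / (2 × 0.0323) = 1.71 Myr.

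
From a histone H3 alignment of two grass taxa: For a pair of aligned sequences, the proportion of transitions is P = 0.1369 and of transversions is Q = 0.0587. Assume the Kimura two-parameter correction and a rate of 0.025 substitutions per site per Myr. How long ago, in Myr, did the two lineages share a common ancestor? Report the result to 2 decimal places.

Under the Kimura two-parameter model, d = −½ ln(1 − 2P − Q) − ¼ ln(1 − 2Q).
1 − 2P − Q = 0.6675, giving −½ ln(0.6675) = 0.202108.
1 − 2Q = 0.8826, giving −¼ ln(0.8826) = 0.031221.
d = 0.202108 + 0.031221 = 0.233329.
Under a molecular clock d = 2μt, so t = d/(2μ) = 0.233329 / (2 × 0.025) = 4.67 Myr.

4.67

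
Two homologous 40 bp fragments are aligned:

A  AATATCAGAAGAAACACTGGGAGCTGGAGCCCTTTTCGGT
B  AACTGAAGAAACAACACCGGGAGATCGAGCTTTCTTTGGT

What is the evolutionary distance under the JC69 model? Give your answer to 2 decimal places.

0.43

The sequences differ at 13 of 40 sites, so p = 13/40 = 0.325.
d = −(3/4) ln(1 − 4p/3) = −0.75 ln(1 − 0.433333) = −0.75 ln(0.566667)
  = −0.75 × (-0.567983) = 0.425987 substitutions/site.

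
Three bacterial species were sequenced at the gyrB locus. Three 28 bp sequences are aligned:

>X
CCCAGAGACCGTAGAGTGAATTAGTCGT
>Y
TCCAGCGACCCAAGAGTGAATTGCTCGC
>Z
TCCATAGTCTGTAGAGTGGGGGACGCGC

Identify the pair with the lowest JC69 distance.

X–Y: 7/28 differ, p = 0.250, d = 0.304.
X–Z: 11/28 differ, p = 0.393, d = 0.556.
Y–Z: 12/28 differ, p = 0.429, d = 0.635.
The smallest distance is between X and Y.

X and Y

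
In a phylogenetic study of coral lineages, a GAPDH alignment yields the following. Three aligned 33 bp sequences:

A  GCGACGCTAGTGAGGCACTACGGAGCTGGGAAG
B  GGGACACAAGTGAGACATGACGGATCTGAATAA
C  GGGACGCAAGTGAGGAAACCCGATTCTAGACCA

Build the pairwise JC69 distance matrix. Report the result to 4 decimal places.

d(A,B) = 0.4408, d(A,C) = 0.6254, d(B,C) = 0.4975

A–B: 11/33 sites differ → p ≈ 0.333333, d = −0.75 ln(1 − 0.444444) = 0.440839 ≈ 0.4408.
A–C: 14/33 sites differ → p ≈ 0.424242, d = −0.75 ln(1 − 0.565656) = 0.625439 ≈ 0.6254.
B–C: 12/33 sites differ → p ≈ 0.363636, d = −0.75 ln(1 − 0.484848) = 0.497470 ≈ 0.4975.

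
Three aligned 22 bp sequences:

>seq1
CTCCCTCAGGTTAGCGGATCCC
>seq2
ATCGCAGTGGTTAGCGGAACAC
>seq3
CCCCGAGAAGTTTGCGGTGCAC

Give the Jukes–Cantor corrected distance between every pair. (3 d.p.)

seq1–seq2: 7/22 sites differ → p ≈ 0.318182, d = −0.75 ln(1 − 0.424243) = 0.414052 ≈ 0.414.
seq1–seq3: 9/22 sites differ → p ≈ 0.409091, d = −0.75 ln(1 − 0.545455) = 0.591344 ≈ 0.591.
seq2–seq3: 9/22 sites differ → p ≈ 0.409091, d = −0.75 ln(1 − 0.545455) = 0.591344 ≈ 0.591.

d(seq1,seq2) = 0.414, d(seq1,seq3) = 0.591, d(seq2,seq3) = 0.591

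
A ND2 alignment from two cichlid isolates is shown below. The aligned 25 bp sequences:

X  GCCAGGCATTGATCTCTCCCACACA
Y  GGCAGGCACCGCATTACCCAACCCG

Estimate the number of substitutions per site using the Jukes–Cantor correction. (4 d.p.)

The sequences differ at 11 of 25 sites, so p = 11/25 = 0.44.
d = −(3/4) ln(1 − 4p/3) = −0.75 ln(1 − 0.586667) = −0.75 ln(0.413333)
  = −0.75 × (-0.883502) = 0.662627 substitutions/site.

0.6626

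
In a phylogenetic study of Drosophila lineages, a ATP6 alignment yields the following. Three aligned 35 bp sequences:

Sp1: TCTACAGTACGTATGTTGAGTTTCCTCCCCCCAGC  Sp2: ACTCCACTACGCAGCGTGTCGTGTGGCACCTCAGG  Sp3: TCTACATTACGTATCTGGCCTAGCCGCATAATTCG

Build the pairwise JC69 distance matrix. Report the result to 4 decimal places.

Sp1–Sp2: 17/35 sites differ → p ≈ 0.485714, d = −0.75 ln(1 − 0.647619) = 0.782282 ≈ 0.7823.
Sp1–Sp3: 16/35 sites differ → p ≈ 0.457143, d = −0.75 ln(1 − 0.609524) = 0.705292 ≈ 0.7053.
Sp2–Sp3: 18/35 sites differ → p ≈ 0.514286, d = −0.75 ln(1 − 0.685715) = 0.868091 ≈ 0.8681.

d(Sp1,Sp2) = 0.7823, d(Sp1,Sp3) = 0.7053, d(Sp2,Sp3) = 0.8681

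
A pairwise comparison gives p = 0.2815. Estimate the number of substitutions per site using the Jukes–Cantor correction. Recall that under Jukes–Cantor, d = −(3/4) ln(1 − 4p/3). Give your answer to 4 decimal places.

d = −(3/4) ln(1 − 4p/3) = −0.75 ln(1 − 0.375333) = −0.75 ln(0.624667)
  = −0.75 × (-0.470537) = 0.352903 substitutions/site.

0.3529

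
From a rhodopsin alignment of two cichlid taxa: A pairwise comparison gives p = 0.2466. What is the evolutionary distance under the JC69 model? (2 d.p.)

0.30

d = −(3/4) ln(1 − 4p/3) = −0.75 ln(1 − 0.3288) = −0.75 ln(0.6712)
  = −0.75 × (-0.398688) = 0.299016 substitutions/site.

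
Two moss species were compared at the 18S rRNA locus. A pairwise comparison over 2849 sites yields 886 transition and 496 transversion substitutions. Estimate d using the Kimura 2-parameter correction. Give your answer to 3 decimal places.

P = 886/2849 ≈ 0.310986 and Q = 496/2849 ≈ 0.174096.
Under the Kimura two-parameter model, d = −½ ln(1 − 2P − Q) − ¼ ln(1 − 2Q).
1 − 2P − Q = 0.203932, giving −½ ln(0.203932) = 0.794984.
1 − 2Q = 0.651808, giving −¼ ln(0.651808) = 0.107001.
d = 0.794984 + 0.107001 = 0.901985.

0.902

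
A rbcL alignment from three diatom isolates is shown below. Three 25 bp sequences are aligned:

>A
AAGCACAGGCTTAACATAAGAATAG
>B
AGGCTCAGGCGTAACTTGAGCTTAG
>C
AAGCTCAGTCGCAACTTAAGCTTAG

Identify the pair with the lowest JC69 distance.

B and C

A–B: 7/25 differ, p = 0.280, d = 0.351.
A–C: 7/25 differ, p = 0.280, d = 0.351.
B–C: 4/25 differ, p = 0.160, d = 0.180.
The smallest distance is between B and C.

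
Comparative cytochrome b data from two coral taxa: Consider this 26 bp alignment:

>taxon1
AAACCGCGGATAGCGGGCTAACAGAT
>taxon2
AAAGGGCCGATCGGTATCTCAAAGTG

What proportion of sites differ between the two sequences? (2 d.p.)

The sequences differ at 12 of 26 positions.
p = 12/26 = 0.461538… ≈ 0.46 (to 2 d.p.).

0.46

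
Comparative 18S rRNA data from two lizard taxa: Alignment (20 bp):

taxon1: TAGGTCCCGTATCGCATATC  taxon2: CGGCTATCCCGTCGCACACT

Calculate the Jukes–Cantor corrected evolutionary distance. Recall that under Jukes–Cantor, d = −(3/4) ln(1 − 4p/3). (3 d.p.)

0.991

The sequences differ at 11 of 20 sites, so p = 11/20 = 0.55.
d = −(3/4) ln(1 − 4p/3) = −0.75 ln(1 − 0.733333) = −0.75 ln(0.266667)
  = −0.75 × (-1.321755) = 0.991316 substitutions/site.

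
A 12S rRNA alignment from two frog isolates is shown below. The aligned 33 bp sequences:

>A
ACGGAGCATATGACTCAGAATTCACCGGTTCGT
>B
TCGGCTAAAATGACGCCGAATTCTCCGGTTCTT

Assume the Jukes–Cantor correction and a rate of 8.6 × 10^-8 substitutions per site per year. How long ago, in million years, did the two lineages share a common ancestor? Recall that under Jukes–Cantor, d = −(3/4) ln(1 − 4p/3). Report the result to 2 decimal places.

The sequences differ at 9 of 33 sites (1, 5, 6, 7, 9, 15, 17, 24, 32), so p = 9/33 ≈ 0.272727.
d = −(3/4) ln(1 − 4p/3) = −0.75 ln(1 − 0.363636) = −0.75 ln(0.636364)
  = −0.75 × (-0.451985) = 0.338989 substitutions/site.
Under a molecular clock d = 2μt, so t = d/(2μ) = 0.338989 / (2 × 8.6 × 10^-8) = 1.97 million years.

1.97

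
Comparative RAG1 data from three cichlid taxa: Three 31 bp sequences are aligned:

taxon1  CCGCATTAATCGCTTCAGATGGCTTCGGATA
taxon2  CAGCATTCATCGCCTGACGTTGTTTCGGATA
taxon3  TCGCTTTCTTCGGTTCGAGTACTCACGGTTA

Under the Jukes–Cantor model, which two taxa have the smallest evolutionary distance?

taxon1 and taxon2

taxon1–taxon2: 8/31 differ, p = 0.258, d = 0.316.
taxon1–taxon3: 14/31 differ, p = 0.452, d = 0.691.
taxon2–taxon3: 14/31 differ, p = 0.452, d = 0.691.
The smallest distance is between taxon1 and taxon2.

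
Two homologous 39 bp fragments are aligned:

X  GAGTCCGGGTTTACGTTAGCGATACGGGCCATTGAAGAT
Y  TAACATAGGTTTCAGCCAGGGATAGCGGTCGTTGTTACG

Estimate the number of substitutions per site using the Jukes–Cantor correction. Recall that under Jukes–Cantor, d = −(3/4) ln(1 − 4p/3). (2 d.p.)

0.86

The sequences differ at 20 of 39 sites, so p = 20/39 ≈ 0.512821.
d = −(3/4) ln(1 − 4p/3) = −0.75 ln(1 − 0.683761) = −0.75 ln(0.316239)
  = −0.75 × (-1.151257) = 0.863443 substitutions/site.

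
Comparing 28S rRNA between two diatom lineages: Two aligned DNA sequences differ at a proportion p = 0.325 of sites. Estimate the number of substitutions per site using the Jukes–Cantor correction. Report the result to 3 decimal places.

0.426

d = −(3/4) ln(1 − 4p/3) = −0.75 ln(1 − 0.433333) = −0.75 ln(0.566667)
  = −0.75 × (-0.567983) = 0.425987 substitutions/site.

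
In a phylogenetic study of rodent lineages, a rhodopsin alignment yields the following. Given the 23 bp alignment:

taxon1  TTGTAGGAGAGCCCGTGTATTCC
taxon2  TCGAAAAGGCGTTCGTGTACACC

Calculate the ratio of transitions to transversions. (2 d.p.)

2.33

Transitions are A↔G and C↔T; transversions are all other mismatches.
Transitions: 7. Transversions: 3.
R = 7/3 = 2.333333… ≈ 2.33 (to 2 d.p.).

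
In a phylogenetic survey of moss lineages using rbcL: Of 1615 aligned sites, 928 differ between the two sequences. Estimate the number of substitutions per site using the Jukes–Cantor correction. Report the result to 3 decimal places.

1.090

p = 928/1615 ≈ 0.574613.
d = −(3/4) ln(1 − 4p/3) = −0.75 ln(1 − 0.766151) = −0.75 ln(0.233849)
  = −0.75 × (-1.453080) = 1.089810 substitutions/site.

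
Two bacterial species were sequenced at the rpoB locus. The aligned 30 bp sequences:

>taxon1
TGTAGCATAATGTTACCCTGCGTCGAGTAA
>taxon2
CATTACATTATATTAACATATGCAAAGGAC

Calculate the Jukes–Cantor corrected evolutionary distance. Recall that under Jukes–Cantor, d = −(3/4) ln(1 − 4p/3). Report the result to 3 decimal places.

0.824

The sequences differ at 15 of 30 sites, so p = 15/30 = 0.5.
d = −(3/4) ln(1 − 4p/3) = −0.75 ln(1 − 0.666667) = −0.75 ln(0.333333)
  = −0.75 × (-1.098613) = 0.823960 substitutions/site.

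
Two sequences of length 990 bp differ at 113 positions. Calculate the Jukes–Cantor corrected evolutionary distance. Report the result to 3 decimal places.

p = 113/990 ≈ 0.114141.
d = −(3/4) ln(1 − 4p/3) = −0.75 ln(1 − 0.152188) = −0.75 ln(0.847812)
  = −0.75 × (-0.165096) = 0.123822 substitutions/site.

0.124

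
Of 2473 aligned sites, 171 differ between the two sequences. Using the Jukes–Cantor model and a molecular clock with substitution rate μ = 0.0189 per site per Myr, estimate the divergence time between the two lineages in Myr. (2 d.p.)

p = 171/2473 ≈ 0.069147.
d = −(3/4) ln(1 − 4p/3) = −0.75 ln(1 − 0.092196) = −0.75 ln(0.907804)
  = −0.75 × (-0.096727) = 0.072545 substitutions/site.
Under a molecular clock d = 2μt, so t = d/(2μ) = 0.072545 / (2 × 0.0189) = 1.92 Myr.

1.92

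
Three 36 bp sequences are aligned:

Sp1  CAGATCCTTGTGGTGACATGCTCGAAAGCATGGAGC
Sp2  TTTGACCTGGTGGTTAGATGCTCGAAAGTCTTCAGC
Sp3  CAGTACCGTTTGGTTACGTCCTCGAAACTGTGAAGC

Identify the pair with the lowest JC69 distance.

Sp1 and Sp3

Sp1–Sp2: 12/36 differ, p = 0.333, d = 0.441.
Sp1–Sp3: 11/36 differ, p = 0.306, d = 0.392.
Sp2–Sp3: 14/36 differ, p = 0.389, d = 0.548.
The smallest distance is between Sp1 and Sp3.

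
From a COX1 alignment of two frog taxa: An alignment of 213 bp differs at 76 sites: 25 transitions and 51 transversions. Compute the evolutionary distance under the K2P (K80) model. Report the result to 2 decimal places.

P = 25/213 ≈ 0.117371 and Q = 51/213 ≈ 0.239437.
Under the Kimura two-parameter model, d = −½ ln(1 − 2P − Q) − ¼ ln(1 − 2Q).
1 − 2P − Q = 0.525821, giving −½ ln(0.525821) = 0.321397.
1 − 2Q = 0.521126, giving −¼ ln(0.521126) = 0.162941.
d = 0.321397 + 0.162941 = 0.484338.

0.48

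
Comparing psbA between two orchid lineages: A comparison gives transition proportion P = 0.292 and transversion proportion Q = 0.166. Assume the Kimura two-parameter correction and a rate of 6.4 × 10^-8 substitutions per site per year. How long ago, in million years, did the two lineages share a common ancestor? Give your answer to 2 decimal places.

Under the Kimura two-parameter model, d = −½ ln(1 − 2P − Q) − ¼ ln(1 − 2Q).
1 − 2P − Q = 0.25, giving −½ ln(0.25) = 0.693147.
1 − 2Q = 0.668, giving −¼ ln(0.668) = 0.100867.
d = 0.693147 + 0.100867 = 0.794014.
Under a molecular clock d = 2μt, so t = d/(2μ) = 0.794014 / (2 × 6.4 × 10^-8) = 6.20 million years.

6.20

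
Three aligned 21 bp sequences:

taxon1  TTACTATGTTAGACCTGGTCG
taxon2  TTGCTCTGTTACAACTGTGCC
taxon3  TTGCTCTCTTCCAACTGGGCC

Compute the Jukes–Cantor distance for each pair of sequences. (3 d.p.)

taxon1–taxon2: 7/21 sites differ → p ≈ 0.333333, d = −0.75 ln(1 − 0.444444) = 0.440839 ≈ 0.441.
taxon1–taxon3: 8/21 sites differ → p ≈ 0.380952, d = −0.75 ln(1 − 0.507936) = 0.531860 ≈ 0.532.
taxon2–taxon3: 3/21 sites differ → p ≈ 0.142857, d = −0.75 ln(1 − 0.190476) = 0.158482 ≈ 0.158.

d(taxon1,taxon2) = 0.441, d(taxon1,taxon3) = 0.532, d(taxon2,taxon3) = 0.158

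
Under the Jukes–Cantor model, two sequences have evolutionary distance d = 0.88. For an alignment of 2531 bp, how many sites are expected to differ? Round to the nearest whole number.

1311

Invert JC69: p = (3/4)(1 − e^(−4d/3)) = 0.75 × (1 − e^(-1.173333)) = 0.75 × (1 − 0.309334) = 0.518000.
Expected differing sites = pL ≈ 0.518000 × 2531 = 1311.058 ≈ 1311.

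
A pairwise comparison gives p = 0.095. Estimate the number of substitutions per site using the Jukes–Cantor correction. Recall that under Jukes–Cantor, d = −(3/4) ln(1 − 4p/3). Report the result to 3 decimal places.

0.102

d = −(3/4) ln(1 − 4p/3) = −0.75 ln(1 − 0.126667) = −0.75 ln(0.873333)
  = −0.75 × (-0.135438) = 0.101579 substitutions/site.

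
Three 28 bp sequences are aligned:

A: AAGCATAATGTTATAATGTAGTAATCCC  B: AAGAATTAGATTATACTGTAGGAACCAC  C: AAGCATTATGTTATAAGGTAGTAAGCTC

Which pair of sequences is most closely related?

A–B: 8/28 differ, p = 0.286, d = 0.360.
A–C: 4/28 differ, p = 0.143, d = 0.158.
B–C: 8/28 differ, p = 0.286, d = 0.360.
The smallest distance is between A and C.

A and C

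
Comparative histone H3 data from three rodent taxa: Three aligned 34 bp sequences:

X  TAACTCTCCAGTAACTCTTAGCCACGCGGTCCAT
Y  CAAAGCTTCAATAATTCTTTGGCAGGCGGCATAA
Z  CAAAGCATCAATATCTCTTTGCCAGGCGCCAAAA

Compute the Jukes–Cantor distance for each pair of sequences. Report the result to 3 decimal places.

X–Y: 13/34 sites differ → p ≈ 0.382353, d = −0.75 ln(1 − 0.509804) = 0.534712 ≈ 0.535.
X–Z: 14/34 sites differ → p ≈ 0.411765, d = −0.75 ln(1 − 0.54902) = 0.597249 ≈ 0.597.
Y–Z: 6/34 sites differ → p ≈ 0.176471, d = −0.75 ln(1 − 0.235295) = 0.201199 ≈ 0.201.

d(X,Y) = 0.535, d(X,Z) = 0.597, d(Y,Z) = 0.201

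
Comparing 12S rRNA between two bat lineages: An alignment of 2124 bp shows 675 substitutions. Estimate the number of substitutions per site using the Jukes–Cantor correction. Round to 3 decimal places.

p = 675/2124 ≈ 0.317797.
d = −(3/4) ln(1 − 4p/3) = −0.75 ln(1 − 0.423729) = −0.75 ln(0.576271)
  = −0.75 × (-0.551177) = 0.413383 substitutions/site.

0.413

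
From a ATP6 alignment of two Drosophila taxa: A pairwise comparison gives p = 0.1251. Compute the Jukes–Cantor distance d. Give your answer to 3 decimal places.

0.137

d = −(3/4) ln(1 − 4p/3) = −0.75 ln(1 − 0.1668) = −0.75 ln(0.8332)
  = −0.75 × (-0.182482) = 0.136862 substitutions/site.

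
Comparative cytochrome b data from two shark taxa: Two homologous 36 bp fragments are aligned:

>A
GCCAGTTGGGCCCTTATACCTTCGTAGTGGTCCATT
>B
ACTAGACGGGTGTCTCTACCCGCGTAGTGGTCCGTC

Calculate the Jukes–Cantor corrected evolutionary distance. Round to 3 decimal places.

0.493

The sequences differ at 13 of 36 sites, so p = 13/36 ≈ 0.361111.
d = −(3/4) ln(1 − 4p/3) = −0.75 ln(1 − 0.481481) = −0.75 ln(0.518519)
  = −0.75 × (-0.656779) = 0.492584 substitutions/site.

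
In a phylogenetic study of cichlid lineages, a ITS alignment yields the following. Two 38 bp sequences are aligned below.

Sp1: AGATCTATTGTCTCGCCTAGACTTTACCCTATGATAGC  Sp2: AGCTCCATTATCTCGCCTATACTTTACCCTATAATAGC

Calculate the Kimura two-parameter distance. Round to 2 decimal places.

0.15

Of 38 sites, 3 differences are transitions and 2 are transversions, so P = 3/38 ≈ 0.078947 and Q = 2/38 ≈ 0.052632.
Under the Kimura two-parameter model, d = −½ ln(1 − 2P − Q) − ¼ ln(1 − 2Q).
1 − 2P − Q = 0.789474, giving −½ ln(0.789474) = 0.118194.
1 − 2Q = 0.894736, giving −¼ ln(0.894736) = 0.027807.
d = 0.118194 + 0.027807 = 0.146001.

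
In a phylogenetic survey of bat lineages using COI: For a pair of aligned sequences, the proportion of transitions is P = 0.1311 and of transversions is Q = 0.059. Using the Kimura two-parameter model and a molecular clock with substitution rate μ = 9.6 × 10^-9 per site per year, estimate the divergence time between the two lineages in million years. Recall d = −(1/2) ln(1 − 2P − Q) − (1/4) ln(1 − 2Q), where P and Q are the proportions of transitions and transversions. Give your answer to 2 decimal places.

Under the Kimura two-parameter model, d = −½ ln(1 − 2P − Q) − ¼ ln(1 − 2Q).
1 − 2P − Q = 0.6788, giving −½ ln(0.6788) = 0.193714.
1 − 2Q = 0.882, giving −¼ ln(0.882) = 0.031391.
d = 0.193714 + 0.031391 = 0.225105.
Under a molecular clock d = 2μt, so t = d/(2μ) = 0.225105 / (2 × 9.6 × 10^-9) = 11.72 million years.

11.72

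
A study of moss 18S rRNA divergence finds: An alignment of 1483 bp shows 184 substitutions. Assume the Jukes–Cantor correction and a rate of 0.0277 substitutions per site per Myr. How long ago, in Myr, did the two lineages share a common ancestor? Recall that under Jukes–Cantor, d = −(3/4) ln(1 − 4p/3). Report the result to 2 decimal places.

p = 184/1483 ≈ 0.124073.
d = −(3/4) ln(1 − 4p/3) = −0.75 ln(1 − 0.165431) = −0.75 ln(0.834569)
  = −0.75 × (-0.180840) = 0.135630 substitutions/site.
Under a molecular clock d = 2μt, so t = d/(2μ) = 0.135630 / (2 × 0.0277) = 2.45 Myr.

2.45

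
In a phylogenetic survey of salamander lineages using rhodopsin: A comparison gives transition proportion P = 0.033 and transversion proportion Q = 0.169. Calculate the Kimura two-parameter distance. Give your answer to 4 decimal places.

0.2371

Under the Kimura two-parameter model, d = −½ ln(1 − 2P − Q) − ¼ ln(1 − 2Q).
1 − 2P − Q = 0.765, giving −½ ln(0.765) = 0.133940.
1 − 2Q = 0.662, giving −¼ ln(0.662) = 0.103122.
d = 0.133940 + 0.103122 = 0.237062.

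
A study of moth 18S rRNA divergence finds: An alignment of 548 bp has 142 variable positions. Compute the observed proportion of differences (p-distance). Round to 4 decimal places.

0.2591

p = 142/548 = 0.259124… ≈ 0.2591 (to 4 d.p.).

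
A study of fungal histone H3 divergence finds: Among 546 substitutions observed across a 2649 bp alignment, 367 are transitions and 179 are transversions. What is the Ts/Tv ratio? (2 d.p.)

2.05

R = 367/179 = 2.050279… ≈ 2.05 (to 2 d.p.).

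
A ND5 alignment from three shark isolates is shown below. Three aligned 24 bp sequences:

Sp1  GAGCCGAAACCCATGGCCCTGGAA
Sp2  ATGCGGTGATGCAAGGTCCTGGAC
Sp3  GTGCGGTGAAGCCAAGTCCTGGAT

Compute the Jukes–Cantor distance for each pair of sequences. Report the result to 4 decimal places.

d(Sp1,Sp2) = 0.6082, d(Sp1,Sp3) = 0.7083, d(Sp2,Sp3) = 0.2441

Sp1–Sp2: 10/24 sites differ → p ≈ 0.416667, d = −0.75 ln(1 − 0.555556) = 0.608198 ≈ 0.6082.
Sp1–Sp3: 11/24 sites differ → p ≈ 0.458333, d = −0.75 ln(1 − 0.611111) = 0.708346 ≈ 0.7083.
Sp2–Sp3: 5/24 sites differ → p ≈ 0.208333, d = −0.75 ln(1 − 0.277777) = 0.244066 ≈ 0.2441.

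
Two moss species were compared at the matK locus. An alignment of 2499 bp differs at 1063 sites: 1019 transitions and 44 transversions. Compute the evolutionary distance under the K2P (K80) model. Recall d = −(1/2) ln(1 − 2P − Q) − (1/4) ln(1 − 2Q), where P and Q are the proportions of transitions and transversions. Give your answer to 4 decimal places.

0.9042

P = 1019/2499 ≈ 0.407763 and Q = 44/2499 ≈ 0.017607.
Under the Kimura two-parameter model, d = −½ ln(1 − 2P − Q) − ¼ ln(1 − 2Q).
1 − 2P − Q = 0.166867, giving −½ ln(0.166867) = 0.895279.
1 − 2Q = 0.964786, giving −¼ ln(0.964786) = 0.008962.
d = 0.895279 + 0.008962 = 0.904241.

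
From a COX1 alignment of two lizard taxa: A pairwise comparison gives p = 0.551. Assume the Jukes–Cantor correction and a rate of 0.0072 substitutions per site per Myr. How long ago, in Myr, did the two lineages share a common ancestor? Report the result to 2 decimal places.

69.10

d = −(3/4) ln(1 − 4p/3) = −0.75 ln(1 − 0.734667) = −0.75 ln(0.265333)
  = −0.75 × (-1.326770) = 0.995078 substitutions/site.
Under a molecular clock d = 2μt, so t = d/(2μ) = 0.995078 / (2 × 0.0072) = 69.10 Myr.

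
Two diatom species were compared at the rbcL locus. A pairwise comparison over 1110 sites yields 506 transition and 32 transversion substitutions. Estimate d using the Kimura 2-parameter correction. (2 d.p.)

1.43

P = 506/1110 ≈ 0.455856 and Q = 32/1110 ≈ 0.028829.
Under the Kimura two-parameter model, d = −½ ln(1 − 2P − Q) − ¼ ln(1 − 2Q).
1 − 2P − Q = 0.059459, giving −½ ln(0.059459) = 1.411234.
1 − 2Q = 0.942342, giving −¼ ln(0.942342) = 0.014847.
d = 1.411234 + 0.014847 = 1.426081.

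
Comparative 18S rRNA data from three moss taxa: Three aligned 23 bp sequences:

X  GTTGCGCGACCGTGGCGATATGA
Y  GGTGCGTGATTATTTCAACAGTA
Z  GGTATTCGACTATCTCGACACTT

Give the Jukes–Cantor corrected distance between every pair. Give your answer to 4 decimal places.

d(X,Y) = 0.7614, d(X,Z) = 0.8922, d(Y,Z) = 0.5532

X–Y: 11/23 sites differ → p ≈ 0.478261, d = −0.75 ln(1 − 0.637681) = 0.761423 ≈ 0.7614.
X–Z: 12/23 sites differ → p ≈ 0.521739, d = −0.75 ln(1 − 0.695652) = 0.892188 ≈ 0.8922.
Y–Z: 9/23 sites differ → p ≈ 0.391304, d = −0.75 ln(1 − 0.521739) = 0.553199 ≈ 0.5532.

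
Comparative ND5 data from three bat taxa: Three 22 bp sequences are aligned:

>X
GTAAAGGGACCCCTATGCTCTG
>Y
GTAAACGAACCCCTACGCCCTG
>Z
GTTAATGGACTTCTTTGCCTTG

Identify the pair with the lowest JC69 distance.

X–Y: 4/22 differ, p = 0.182, d = 0.208.
X–Z: 7/22 differ, p = 0.318, d = 0.414.
Y–Z: 8/22 differ, p = 0.364, d = 0.497.
The smallest distance is between X and Y.

X and Y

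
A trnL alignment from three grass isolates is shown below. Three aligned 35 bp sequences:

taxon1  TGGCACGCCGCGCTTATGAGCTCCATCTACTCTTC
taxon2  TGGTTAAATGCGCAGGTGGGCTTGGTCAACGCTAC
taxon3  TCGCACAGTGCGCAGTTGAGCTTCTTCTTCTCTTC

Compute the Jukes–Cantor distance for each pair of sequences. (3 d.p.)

d(taxon1,taxon2) = 0.705, d(taxon1,taxon3) = 0.360, d(taxon2,taxon3) = 0.513

taxon1–taxon2: 16/35 sites differ → p ≈ 0.457143, d = −0.75 ln(1 − 0.609524) = 0.705292 ≈ 0.705.
taxon1–taxon3: 10/35 sites differ → p ≈ 0.285714, d = −0.75 ln(1 − 0.380952) = 0.359679 ≈ 0.360.
taxon2–taxon3: 13/35 sites differ → p ≈ 0.371429, d = −0.75 ln(1 − 0.495239) = 0.512753 ≈ 0.513.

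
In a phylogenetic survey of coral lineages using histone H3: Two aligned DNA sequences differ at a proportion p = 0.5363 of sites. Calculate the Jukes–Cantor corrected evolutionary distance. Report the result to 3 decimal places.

0.942

d = −(3/4) ln(1 − 4p/3) = −0.75 ln(1 − 0.715067) = −0.75 ln(0.284933)
  = −0.75 × (-1.255501) = 0.941626 substitutions/site.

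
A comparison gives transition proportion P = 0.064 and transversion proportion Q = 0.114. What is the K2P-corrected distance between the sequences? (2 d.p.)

0.20

Under the Kimura two-parameter model, d = −½ ln(1 − 2P − Q) − ¼ ln(1 − 2Q).
1 − 2P − Q = 0.758, giving −½ ln(0.758) = 0.138536.
1 − 2Q = 0.772, giving −¼ ln(0.772) = 0.064693.
d = 0.138536 + 0.064693 = 0.203229.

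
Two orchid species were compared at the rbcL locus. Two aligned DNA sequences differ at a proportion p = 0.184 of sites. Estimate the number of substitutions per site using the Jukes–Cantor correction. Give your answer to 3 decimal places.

0.211

d = −(3/4) ln(1 − 4p/3) = −0.75 ln(1 − 0.245333) = −0.75 ln(0.754667)
  = −0.75 × (-0.281479) = 0.211109 substitutions/site.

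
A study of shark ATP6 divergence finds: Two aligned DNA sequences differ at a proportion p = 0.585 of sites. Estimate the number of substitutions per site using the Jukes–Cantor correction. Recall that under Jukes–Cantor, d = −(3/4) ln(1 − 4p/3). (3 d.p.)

1.136

d = −(3/4) ln(1 − 4p/3) = −0.75 ln(1 − 0.78) = −0.75 ln(0.22)
  = −0.75 × (-1.514128) = 1.135596 substitutions/site.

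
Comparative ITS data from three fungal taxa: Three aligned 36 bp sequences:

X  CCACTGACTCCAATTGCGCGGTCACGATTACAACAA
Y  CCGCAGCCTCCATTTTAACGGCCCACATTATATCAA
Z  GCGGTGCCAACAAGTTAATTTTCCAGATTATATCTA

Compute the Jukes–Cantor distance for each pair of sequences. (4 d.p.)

X–Y: 13/36 sites differ → p ≈ 0.361111, d = −0.75 ln(1 − 0.481481) = 0.492584 ≈ 0.4926.
X–Z: 18/36 sites differ → p = 0.5, d = −0.75 ln(1 − 0.666667) = 0.823960 ≈ 0.8240.
Y–Z: 13/36 sites differ → p ≈ 0.361111, d = −0.75 ln(1 − 0.481481) = 0.492584 ≈ 0.4926.

d(X,Y) = 0.4926, d(X,Z) = 0.8240, d(Y,Z) = 0.4926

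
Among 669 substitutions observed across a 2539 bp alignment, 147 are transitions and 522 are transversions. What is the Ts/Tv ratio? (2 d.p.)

0.28

R = 147/522 = 0.281609… ≈ 0.28 (to 2 d.p.).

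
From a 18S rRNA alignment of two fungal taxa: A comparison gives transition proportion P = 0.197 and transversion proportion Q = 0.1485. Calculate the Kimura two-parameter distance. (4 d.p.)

Under the Kimura two-parameter model, d = −½ ln(1 − 2P − Q) − ¼ ln(1 − 2Q).
1 − 2P − Q = 0.4575, giving −½ ln(0.4575) = 0.390989.
1 − 2Q = 0.703, giving −¼ ln(0.703) = 0.088100.
d = 0.390989 + 0.088100 = 0.479089.

0.4791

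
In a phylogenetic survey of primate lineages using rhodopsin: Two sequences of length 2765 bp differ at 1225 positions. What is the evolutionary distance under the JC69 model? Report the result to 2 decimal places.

0.67

p = 1225/2765 ≈ 0.443038.
d = −(3/4) ln(1 − 4p/3) = −0.75 ln(1 − 0.590717) = −0.75 ln(0.409283)
  = −0.75 × (-0.893348) = 0.670011 substitutions/site.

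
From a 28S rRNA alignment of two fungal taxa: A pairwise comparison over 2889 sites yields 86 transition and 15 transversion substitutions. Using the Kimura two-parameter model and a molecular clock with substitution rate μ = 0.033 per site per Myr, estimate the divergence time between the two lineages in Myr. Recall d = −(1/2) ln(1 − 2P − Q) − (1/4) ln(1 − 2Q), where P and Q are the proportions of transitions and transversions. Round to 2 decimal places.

P = 86/2889 ≈ 0.029768 and Q = 15/2889 ≈ 0.005192.
Under the Kimura two-parameter model, d = −½ ln(1 − 2P − Q) − ¼ ln(1 − 2Q).
1 − 2P − Q = 0.935272, giving −½ ln(0.935272) = 0.033459.
1 − 2Q = 0.989616, giving −¼ ln(0.989616) = 0.002610.
d = 0.033459 + 0.002610 = 0.036069.
Under a molecular clock d = 2μt, so t = d/(2μ) = 0.036069 / (2 × 0.033) = 0.55 Myr.

0.55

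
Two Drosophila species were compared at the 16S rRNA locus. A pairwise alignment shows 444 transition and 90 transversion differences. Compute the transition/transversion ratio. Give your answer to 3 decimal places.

R = 444/90 = 4.933333… ≈ 4.933 (to 3 d.p.).

4.933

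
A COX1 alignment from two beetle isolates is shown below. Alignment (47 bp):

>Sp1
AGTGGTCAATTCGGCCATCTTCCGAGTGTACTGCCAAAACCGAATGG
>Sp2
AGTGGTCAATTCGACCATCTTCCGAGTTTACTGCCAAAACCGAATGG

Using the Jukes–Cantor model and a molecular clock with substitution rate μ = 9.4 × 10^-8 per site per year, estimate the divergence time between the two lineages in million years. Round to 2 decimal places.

The sequences differ at 2 of 47 sites (14, 28), so p = 2/47 ≈ 0.042553.
d = −(3/4) ln(1 − 4p/3) = −0.75 ln(1 − 0.056737) = −0.75 ln(0.943263)
  = −0.75 × (-0.058410) = 0.043808 substitutions/site.
Under a molecular clock d = 2μt, so t = d/(2μ) = 0.043808 / (2 × 9.4 × 10^-8) = 0.23 million years.

0.23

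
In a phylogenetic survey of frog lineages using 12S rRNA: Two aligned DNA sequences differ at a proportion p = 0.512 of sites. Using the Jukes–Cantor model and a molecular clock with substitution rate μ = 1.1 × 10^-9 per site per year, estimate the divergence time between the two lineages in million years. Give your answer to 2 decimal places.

391.30

d = −(3/4) ln(1 − 4p/3) = −0.75 ln(1 − 0.682667) = −0.75 ln(0.317333)
  = −0.75 × (-1.147804) = 0.860853 substitutions/site.
Under a molecular clock d = 2μt, so t = d/(2μ) = 0.860853 / (2 × 1.1 × 10^-9) = 391.30 million years.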